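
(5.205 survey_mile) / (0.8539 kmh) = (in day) 0.4087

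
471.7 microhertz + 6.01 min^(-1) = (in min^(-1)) 6.038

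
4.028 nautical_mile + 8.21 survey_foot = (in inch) 2.938e+05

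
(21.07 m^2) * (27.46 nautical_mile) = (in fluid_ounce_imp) 3.771e+10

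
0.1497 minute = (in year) 2.848e-07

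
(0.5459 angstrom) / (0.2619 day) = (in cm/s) 2.412e-13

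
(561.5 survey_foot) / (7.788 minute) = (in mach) 0.001076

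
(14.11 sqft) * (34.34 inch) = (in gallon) 302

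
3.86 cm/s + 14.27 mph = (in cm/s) 641.8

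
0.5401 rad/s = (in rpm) 5.158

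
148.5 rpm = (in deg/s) 891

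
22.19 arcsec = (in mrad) 0.1076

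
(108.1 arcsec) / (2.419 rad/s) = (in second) 0.0002167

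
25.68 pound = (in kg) 11.65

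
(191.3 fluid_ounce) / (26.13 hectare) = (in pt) 6.137e-05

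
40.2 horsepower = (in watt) 2.998e+04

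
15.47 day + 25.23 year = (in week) 1318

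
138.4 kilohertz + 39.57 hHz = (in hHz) 1424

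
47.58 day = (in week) 6.797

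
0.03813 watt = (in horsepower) 5.113e-05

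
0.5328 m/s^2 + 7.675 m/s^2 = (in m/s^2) 8.208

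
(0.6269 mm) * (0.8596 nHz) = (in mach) 1.583e-15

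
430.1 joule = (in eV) 2.684e+21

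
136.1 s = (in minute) 2.268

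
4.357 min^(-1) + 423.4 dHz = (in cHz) 4241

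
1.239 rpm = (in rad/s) 0.1297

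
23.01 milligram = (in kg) 2.301e-05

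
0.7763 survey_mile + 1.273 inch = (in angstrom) 1.249e+13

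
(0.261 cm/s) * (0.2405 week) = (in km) 0.3796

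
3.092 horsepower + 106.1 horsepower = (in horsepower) 109.2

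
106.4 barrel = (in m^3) 16.92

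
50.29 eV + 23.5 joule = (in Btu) 0.02227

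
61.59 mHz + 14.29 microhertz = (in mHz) 61.6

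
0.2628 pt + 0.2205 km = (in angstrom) 2.205e+12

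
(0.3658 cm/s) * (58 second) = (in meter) 0.2122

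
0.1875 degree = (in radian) 0.003272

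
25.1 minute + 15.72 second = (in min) 25.36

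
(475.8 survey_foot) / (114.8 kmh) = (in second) 4.548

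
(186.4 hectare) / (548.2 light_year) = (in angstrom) 0.003594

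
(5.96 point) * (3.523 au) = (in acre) 2.738e+05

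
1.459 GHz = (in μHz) 1.459e+15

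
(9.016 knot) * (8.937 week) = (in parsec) 8.125e-10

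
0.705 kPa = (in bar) 0.00705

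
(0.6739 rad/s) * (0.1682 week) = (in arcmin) 2.357e+08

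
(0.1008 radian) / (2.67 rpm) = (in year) 1.143e-08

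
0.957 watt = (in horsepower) 0.001283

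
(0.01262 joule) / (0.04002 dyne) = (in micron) 3.153e+10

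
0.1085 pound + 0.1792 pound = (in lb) 0.2877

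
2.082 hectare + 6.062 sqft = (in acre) 5.145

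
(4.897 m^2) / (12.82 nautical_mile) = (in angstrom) 2.063e+06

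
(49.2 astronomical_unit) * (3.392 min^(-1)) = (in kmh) 1.498e+12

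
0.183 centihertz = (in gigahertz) 1.83e-12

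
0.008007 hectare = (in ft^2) 861.9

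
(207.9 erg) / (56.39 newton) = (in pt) 0.001045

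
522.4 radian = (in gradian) 3.326e+04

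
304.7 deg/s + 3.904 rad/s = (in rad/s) 9.222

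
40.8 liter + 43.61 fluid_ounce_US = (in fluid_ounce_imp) 1481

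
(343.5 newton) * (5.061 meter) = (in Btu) 1.648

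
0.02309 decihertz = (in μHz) 2309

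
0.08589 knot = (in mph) 0.09884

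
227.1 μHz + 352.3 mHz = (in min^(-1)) 21.15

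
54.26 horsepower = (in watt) 4.046e+04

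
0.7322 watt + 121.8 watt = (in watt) 122.5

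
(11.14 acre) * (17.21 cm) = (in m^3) 7759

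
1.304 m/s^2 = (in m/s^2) 1.304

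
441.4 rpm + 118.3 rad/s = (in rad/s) 164.5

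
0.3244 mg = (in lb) 7.152e-07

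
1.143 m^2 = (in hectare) 0.0001143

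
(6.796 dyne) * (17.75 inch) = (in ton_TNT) 7.323e-15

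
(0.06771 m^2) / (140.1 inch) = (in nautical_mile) 1.027e-05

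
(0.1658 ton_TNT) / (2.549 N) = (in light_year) 2.877e-08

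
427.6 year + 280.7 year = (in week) 3.693e+04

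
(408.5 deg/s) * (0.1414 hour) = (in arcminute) 1.248e+07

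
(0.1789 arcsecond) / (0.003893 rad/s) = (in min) 3.713e-06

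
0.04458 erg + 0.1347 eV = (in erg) 0.04458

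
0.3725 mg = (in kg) 3.725e-07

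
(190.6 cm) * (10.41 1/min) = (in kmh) 1.19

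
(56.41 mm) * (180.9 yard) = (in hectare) 0.0009331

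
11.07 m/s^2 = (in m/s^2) 11.07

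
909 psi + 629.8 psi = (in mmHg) 7.958e+04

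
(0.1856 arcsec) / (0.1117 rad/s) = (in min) 1.343e-07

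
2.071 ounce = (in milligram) 5.871e+04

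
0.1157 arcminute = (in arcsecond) 6.942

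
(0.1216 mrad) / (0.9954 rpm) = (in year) 3.699e-11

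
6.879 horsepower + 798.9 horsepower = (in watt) 6.009e+05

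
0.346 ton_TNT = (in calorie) 3.46e+08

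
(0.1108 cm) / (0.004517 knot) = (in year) 1.512e-08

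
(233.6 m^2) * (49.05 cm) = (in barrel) 720.7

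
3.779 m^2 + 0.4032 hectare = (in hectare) 0.4036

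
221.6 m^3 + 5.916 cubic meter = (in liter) 2.275e+05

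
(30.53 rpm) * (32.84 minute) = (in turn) 1003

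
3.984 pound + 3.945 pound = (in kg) 3.597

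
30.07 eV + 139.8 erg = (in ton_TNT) 3.341e-15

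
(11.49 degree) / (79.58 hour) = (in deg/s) 4.011e-05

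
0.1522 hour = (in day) 0.006342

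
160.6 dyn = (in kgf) 0.0001638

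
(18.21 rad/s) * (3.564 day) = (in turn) 8.924e+05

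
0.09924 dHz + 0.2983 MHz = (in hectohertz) 2983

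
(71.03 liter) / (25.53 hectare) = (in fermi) 2.782e+08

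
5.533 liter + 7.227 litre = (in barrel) 0.08026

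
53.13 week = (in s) 3.213e+07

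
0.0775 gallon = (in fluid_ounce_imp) 10.33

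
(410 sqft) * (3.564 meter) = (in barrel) 853.9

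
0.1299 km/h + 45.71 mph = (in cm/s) 2047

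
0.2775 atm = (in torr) 210.9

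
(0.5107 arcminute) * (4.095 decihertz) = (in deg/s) 0.003486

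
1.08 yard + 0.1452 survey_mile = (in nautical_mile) 0.1267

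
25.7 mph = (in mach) 0.03374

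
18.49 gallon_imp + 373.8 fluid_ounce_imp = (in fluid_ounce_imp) 3332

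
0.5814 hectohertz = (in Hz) 58.14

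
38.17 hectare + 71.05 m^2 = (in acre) 94.34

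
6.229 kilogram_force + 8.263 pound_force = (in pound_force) 22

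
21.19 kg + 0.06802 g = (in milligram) 2.119e+07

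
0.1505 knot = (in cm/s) 7.742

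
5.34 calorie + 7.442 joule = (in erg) 2.978e+08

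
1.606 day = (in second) 1.388e+05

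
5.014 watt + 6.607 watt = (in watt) 11.62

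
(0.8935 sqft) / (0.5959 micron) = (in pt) 3.949e+08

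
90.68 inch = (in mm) 2303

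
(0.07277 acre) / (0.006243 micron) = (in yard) 5.159e+10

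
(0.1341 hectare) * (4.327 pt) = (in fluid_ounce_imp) 7.204e+04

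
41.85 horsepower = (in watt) 3.121e+04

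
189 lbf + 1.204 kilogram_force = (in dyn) 8.525e+07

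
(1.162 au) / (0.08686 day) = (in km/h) 8.339e+07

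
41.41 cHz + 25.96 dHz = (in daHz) 0.301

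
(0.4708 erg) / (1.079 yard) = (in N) 4.772e-08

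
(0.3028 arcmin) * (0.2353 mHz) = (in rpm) 1.979e-07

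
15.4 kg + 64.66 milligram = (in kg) 15.4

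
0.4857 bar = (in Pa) 4.857e+04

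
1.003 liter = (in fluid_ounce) 33.92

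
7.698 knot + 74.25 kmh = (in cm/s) 2459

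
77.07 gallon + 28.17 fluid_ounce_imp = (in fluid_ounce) 9892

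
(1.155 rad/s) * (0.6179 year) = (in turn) 3.582e+06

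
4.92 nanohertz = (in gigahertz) 4.92e-18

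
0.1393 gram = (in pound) 0.0003071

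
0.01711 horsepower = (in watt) 12.76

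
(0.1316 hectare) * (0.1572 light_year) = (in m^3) 1.957e+18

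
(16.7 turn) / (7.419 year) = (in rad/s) 4.485e-07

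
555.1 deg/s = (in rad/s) 9.688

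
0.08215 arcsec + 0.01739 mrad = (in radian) 1.779e-05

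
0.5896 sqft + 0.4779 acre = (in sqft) 2.082e+04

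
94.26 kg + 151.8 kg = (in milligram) 2.461e+08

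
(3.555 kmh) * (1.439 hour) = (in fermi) 5.116e+18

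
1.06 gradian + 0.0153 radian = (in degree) 1.831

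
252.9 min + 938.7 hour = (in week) 5.613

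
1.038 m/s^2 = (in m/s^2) 1.038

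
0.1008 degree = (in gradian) 0.112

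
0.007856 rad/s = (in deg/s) 0.4501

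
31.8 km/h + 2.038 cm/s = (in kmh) 31.87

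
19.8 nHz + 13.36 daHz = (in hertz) 133.6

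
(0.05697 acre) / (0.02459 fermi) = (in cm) 9.376e+20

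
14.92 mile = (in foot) 7.878e+04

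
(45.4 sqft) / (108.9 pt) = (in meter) 109.8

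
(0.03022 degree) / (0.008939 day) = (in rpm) 6.521e-06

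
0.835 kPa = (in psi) 0.1211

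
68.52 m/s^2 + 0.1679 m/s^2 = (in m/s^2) 68.69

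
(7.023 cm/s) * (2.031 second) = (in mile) 8.863e-05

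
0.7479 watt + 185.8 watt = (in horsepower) 0.2502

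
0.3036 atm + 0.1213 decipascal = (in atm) 0.3036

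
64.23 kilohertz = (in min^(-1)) 3.854e+06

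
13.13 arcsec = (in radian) 6.366e-05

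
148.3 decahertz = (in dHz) 1.483e+04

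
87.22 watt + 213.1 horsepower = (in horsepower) 213.2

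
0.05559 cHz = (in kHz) 5.559e-07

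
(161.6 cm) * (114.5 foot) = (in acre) 0.01394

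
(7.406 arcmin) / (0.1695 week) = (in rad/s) 2.101e-08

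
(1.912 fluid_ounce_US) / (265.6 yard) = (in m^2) 2.328e-07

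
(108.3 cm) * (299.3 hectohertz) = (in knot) 6.301e+04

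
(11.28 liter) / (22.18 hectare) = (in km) 5.086e-11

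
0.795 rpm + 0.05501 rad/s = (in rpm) 1.32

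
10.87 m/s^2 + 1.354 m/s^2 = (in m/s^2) 12.22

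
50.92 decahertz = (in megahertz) 0.0005092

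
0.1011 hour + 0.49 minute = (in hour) 0.1093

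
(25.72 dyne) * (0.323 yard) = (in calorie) 1.816e-05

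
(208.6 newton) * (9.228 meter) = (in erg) 1.925e+10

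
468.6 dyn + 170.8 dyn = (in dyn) 639.4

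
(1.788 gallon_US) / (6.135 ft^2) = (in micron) 1.188e+04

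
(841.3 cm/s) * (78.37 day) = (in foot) 1.869e+08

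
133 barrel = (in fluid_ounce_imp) 7.442e+05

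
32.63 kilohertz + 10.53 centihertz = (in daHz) 3263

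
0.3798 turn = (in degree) 136.7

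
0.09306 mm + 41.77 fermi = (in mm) 0.09306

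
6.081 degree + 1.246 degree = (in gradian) 8.141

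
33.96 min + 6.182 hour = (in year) 0.0007703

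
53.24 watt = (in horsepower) 0.0714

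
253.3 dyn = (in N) 0.002533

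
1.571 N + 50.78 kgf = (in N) 499.6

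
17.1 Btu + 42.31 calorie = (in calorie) 4354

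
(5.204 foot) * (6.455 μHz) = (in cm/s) 0.001024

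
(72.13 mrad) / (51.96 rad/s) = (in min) 2.314e-05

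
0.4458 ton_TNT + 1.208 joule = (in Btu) 1.768e+06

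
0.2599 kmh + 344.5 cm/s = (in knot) 6.837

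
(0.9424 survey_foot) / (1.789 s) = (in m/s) 0.1606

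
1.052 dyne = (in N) 1.052e-05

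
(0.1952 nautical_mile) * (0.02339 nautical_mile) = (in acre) 3.87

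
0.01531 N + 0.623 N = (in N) 0.6383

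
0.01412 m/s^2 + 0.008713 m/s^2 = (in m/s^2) 0.02283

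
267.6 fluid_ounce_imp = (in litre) 7.603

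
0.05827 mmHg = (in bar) 7.769e-05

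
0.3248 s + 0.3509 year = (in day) 128.1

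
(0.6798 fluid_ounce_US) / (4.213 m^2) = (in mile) 2.965e-09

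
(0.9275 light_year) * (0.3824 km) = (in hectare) 3.355e+14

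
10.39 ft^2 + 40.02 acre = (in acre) 40.02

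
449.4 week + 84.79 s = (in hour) 7.55e+04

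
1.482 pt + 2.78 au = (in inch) 1.637e+13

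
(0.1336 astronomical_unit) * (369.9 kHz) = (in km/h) 2.661e+16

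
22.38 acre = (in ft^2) 9.749e+05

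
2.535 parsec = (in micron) 7.822e+22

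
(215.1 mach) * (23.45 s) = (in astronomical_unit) 1.148e-05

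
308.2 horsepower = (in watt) 2.298e+05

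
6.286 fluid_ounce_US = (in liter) 0.1859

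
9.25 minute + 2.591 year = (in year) 2.591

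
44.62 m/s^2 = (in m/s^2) 44.62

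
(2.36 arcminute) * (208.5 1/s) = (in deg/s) 8.201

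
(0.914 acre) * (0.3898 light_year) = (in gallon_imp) 3e+21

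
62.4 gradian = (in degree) 56.16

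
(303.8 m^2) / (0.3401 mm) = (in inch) 3.517e+07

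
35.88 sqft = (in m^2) 3.333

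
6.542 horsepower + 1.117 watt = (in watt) 4879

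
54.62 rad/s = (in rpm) 521.6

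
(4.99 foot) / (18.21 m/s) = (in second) 0.08352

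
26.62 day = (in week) 3.803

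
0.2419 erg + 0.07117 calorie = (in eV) 1.859e+18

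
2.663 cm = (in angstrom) 2.663e+08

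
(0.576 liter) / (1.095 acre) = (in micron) 0.13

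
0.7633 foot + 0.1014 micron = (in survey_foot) 0.7633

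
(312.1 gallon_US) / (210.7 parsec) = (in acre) 4.49e-23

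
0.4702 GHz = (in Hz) 4.702e+08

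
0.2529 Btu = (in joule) 266.8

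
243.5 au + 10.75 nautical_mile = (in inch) 1.434e+15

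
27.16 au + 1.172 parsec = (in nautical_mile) 1.953e+13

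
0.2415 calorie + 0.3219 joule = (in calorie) 0.3184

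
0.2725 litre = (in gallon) 0.07199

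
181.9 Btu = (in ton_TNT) 4.587e-05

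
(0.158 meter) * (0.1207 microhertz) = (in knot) 3.707e-08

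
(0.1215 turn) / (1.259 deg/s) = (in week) 5.744e-05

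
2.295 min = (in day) 0.001594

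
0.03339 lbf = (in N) 0.1485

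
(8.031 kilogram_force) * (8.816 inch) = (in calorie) 4.215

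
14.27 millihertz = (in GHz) 1.427e-11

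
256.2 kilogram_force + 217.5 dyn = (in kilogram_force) 256.2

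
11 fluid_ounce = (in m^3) 0.0003253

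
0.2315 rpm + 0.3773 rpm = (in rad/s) 0.06375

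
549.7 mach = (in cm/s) 1.872e+07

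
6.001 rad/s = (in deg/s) 343.8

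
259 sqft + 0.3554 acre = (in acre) 0.3613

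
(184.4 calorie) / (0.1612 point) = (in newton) 1.357e+07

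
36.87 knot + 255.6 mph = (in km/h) 479.6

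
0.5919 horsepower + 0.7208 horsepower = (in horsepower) 1.313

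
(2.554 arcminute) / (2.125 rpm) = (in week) 5.52e-09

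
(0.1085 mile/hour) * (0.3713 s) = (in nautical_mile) 9.724e-06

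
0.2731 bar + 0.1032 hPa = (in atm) 0.2696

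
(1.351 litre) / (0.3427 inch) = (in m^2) 0.1552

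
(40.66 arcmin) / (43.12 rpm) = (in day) 3.032e-08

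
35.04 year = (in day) 1.279e+04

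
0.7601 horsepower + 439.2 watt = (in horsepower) 1.349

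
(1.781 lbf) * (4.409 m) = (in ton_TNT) 8.348e-09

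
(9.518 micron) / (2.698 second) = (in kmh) 1.27e-05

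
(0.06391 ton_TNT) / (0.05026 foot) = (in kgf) 1.78e+09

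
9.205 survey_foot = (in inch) 110.5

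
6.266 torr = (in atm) 0.008245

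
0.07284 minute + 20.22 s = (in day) 0.0002846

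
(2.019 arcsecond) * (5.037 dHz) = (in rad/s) 4.93e-06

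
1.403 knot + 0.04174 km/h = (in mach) 0.002154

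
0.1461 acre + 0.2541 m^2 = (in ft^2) 6367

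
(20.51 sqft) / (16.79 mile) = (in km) 7.052e-08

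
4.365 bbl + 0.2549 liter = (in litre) 694.2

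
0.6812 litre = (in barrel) 0.004285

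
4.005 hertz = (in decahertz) 0.4005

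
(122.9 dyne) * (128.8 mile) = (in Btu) 0.2415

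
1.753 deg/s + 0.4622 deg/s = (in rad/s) 0.03866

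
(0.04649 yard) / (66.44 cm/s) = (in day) 7.405e-07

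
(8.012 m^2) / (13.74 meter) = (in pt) 1653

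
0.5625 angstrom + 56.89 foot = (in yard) 18.96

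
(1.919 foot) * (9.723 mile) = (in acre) 2.262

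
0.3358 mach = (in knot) 222.3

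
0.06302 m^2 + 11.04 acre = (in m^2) 4.468e+04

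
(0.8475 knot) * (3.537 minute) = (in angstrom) 9.253e+11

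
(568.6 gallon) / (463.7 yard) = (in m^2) 0.005076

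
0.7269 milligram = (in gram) 0.0007269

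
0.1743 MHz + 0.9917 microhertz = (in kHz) 174.3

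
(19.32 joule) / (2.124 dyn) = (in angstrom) 9.096e+15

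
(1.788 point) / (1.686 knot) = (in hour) 2.02e-07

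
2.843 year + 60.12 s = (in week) 148.2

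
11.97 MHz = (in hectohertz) 1.197e+05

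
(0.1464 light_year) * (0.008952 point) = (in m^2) 4.374e+09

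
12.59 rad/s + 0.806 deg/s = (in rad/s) 12.6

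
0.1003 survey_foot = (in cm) 3.057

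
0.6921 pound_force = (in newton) 3.079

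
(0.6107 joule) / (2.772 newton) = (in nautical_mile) 0.000119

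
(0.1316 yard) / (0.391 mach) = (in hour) 2.511e-07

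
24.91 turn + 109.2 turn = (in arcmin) 2.897e+06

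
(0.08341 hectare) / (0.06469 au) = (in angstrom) 861.9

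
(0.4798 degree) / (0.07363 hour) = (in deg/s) 0.00181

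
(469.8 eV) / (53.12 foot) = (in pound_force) 1.045e-18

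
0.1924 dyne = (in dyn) 0.1924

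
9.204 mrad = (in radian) 0.009204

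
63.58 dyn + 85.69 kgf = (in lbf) 188.9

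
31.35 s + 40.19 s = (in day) 0.000828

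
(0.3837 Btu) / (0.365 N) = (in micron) 1.109e+09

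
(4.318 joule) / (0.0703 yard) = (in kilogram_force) 6.85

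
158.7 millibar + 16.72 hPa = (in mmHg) 131.6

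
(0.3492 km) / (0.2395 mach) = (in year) 1.358e-07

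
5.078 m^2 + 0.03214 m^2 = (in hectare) 0.000511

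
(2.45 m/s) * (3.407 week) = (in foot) 1.656e+07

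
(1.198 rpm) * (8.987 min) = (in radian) 67.65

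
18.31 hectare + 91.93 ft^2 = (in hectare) 18.31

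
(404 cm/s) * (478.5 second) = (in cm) 1.933e+05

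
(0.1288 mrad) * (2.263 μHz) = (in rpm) 2.783e-09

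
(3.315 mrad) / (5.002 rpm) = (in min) 0.0001055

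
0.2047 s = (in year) 6.491e-09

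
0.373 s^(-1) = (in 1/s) 0.373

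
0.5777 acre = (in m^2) 2338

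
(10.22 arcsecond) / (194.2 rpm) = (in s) 2.436e-06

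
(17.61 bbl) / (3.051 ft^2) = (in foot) 32.41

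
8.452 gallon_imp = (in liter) 38.42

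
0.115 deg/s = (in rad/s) 0.002007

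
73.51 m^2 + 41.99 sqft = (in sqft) 833.2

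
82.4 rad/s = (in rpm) 786.9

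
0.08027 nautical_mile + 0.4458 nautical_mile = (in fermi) 9.743e+17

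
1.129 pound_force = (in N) 5.022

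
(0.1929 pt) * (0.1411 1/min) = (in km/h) 5.761e-07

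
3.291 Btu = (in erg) 3.472e+10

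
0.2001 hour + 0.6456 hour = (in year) 9.654e-05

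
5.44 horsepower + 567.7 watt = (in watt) 4624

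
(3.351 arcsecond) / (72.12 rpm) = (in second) 2.151e-06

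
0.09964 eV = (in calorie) 3.816e-21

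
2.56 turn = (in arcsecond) 3.318e+06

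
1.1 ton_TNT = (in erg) 4.602e+16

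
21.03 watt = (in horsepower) 0.0282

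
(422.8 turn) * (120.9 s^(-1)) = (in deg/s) 1.84e+07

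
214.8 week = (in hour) 3.609e+04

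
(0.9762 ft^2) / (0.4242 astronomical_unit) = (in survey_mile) 8.88e-16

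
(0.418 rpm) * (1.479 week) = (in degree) 2.243e+06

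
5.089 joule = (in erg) 5.089e+07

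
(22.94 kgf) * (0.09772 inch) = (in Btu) 0.0005292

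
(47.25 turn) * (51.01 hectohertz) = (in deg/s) 8.677e+07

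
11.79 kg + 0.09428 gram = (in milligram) 1.179e+07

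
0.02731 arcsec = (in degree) 7.586e-06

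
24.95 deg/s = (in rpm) 4.158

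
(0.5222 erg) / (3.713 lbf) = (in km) 3.162e-12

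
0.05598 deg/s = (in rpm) 0.00933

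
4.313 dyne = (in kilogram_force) 4.398e-06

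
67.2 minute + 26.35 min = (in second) 5613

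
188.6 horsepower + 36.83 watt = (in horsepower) 188.6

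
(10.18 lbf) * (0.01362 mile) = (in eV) 6.195e+21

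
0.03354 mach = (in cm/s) 1142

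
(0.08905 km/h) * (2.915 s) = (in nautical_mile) 3.893e-05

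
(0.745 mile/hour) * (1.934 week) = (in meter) 3.896e+05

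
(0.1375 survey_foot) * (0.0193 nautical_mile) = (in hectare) 0.0001498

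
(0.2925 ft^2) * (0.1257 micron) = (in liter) 3.416e-06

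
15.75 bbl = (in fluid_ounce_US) 8.467e+04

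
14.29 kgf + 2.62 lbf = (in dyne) 1.518e+07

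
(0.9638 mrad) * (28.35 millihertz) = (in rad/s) 2.732e-05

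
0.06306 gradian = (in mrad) 0.9905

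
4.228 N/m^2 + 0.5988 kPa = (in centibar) 0.603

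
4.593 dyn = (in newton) 4.593e-05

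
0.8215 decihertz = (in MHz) 8.215e-08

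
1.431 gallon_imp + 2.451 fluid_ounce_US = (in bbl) 0.04137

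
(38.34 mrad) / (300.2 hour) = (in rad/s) 3.548e-08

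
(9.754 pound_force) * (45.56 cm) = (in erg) 1.977e+08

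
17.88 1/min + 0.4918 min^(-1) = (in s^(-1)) 0.3062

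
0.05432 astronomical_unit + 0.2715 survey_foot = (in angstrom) 8.126e+19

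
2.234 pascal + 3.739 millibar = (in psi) 0.05455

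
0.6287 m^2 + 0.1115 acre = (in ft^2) 4864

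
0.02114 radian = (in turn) 0.003365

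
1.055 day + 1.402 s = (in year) 0.00289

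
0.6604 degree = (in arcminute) 39.62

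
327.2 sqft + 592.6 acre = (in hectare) 239.8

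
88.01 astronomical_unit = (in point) 3.732e+16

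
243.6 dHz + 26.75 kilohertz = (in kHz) 26.77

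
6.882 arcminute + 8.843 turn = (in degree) 3184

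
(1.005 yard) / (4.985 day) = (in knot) 4.147e-06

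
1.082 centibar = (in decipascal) 1.082e+04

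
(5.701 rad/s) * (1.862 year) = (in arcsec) 6.905e+13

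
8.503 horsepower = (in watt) 6341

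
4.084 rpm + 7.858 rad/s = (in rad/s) 8.286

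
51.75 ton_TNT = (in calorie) 5.175e+10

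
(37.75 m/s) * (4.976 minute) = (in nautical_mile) 6.086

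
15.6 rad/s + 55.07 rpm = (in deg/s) 1224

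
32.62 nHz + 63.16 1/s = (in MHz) 6.316e-05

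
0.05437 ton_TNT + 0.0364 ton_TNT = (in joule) 3.798e+08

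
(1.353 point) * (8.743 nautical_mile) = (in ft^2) 83.19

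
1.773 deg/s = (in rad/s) 0.03094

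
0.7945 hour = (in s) 2860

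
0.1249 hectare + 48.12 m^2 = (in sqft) 1.396e+04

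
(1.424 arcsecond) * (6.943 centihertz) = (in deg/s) 2.746e-05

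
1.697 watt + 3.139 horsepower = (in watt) 2342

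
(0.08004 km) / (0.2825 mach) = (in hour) 0.0002311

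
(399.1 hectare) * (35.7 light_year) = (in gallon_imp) 2.965e+26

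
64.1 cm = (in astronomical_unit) 4.285e-12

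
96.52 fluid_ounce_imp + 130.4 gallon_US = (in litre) 496.4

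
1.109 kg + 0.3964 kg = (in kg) 1.505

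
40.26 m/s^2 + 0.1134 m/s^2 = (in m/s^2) 40.37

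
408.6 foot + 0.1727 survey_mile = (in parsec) 1.304e-14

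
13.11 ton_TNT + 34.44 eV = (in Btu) 5.199e+07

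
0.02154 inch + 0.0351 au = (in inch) 2.067e+11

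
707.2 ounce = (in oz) 707.2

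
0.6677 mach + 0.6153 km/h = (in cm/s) 2.275e+04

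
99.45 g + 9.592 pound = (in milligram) 4.45e+06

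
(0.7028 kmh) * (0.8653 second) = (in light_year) 1.786e-17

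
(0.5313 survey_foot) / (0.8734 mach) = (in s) 0.0005445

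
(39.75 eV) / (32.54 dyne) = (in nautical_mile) 1.057e-17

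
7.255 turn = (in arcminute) 1.567e+05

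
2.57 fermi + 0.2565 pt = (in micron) 90.49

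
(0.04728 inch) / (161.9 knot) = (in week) 2.384e-11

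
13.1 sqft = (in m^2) 1.217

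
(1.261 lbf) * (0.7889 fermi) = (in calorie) 1.058e-15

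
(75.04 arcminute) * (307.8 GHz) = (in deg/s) 3.85e+11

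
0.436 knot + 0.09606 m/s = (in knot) 0.6227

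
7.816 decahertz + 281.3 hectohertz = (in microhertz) 2.821e+10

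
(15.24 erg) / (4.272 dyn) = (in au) 2.385e-13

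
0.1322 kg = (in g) 132.2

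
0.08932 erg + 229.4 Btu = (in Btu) 229.4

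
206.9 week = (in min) 2.086e+06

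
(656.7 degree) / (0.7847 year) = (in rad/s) 4.632e-07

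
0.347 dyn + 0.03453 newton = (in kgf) 0.003521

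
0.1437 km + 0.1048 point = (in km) 0.1437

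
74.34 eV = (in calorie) 2.847e-18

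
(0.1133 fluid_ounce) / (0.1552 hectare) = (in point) 6.12e-06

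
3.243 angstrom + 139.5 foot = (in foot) 139.5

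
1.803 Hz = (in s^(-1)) 1.803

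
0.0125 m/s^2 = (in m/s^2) 0.0125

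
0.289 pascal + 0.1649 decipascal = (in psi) 4.431e-05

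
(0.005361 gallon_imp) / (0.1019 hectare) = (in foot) 7.847e-08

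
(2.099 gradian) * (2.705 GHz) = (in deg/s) 5.11e+09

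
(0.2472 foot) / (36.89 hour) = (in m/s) 5.674e-07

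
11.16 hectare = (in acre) 27.58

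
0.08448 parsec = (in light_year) 0.2755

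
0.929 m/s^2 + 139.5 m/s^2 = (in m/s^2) 140.4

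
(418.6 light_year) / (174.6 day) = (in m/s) 2.625e+11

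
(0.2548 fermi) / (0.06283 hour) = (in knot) 2.19e-18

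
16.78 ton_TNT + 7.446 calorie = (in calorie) 1.678e+10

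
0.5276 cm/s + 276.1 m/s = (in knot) 536.7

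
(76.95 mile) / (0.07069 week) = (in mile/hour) 6.479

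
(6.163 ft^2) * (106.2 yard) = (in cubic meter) 55.6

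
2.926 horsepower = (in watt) 2182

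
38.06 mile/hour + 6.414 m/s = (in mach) 0.06881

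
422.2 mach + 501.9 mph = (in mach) 422.9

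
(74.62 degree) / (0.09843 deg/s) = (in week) 0.001253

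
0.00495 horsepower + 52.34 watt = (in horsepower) 0.07514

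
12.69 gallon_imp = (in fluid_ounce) 1951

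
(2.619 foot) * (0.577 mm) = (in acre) 1.138e-07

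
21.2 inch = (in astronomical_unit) 3.6e-12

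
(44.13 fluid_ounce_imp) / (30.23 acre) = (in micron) 0.01025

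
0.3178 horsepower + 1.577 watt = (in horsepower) 0.3199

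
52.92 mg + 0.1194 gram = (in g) 0.1723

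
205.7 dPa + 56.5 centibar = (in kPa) 56.52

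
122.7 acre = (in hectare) 49.65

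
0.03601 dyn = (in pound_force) 8.095e-08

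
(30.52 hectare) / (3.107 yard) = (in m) 1.074e+05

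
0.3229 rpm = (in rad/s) 0.03381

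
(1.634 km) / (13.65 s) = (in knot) 232.7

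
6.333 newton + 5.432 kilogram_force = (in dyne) 5.96e+06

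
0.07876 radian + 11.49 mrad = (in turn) 0.01436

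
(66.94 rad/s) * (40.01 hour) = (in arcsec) 1.989e+12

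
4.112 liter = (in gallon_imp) 0.9045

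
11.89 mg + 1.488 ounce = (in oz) 1.488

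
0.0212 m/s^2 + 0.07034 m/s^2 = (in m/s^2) 0.09154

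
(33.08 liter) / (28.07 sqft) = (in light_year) 1.341e-18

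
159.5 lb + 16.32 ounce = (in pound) 160.5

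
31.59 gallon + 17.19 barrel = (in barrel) 17.94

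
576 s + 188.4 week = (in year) 3.613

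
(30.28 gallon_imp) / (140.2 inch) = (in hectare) 3.866e-06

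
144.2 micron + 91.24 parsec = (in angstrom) 2.815e+28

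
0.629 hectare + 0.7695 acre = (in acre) 2.324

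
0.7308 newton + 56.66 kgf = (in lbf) 125.1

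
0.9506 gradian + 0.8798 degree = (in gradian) 1.928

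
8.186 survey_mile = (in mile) 8.186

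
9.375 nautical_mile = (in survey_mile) 10.79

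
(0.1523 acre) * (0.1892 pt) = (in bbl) 0.2587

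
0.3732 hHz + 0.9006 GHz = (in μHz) 9.006e+14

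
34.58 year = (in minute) 1.818e+07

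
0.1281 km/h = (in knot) 0.06917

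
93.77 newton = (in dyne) 9.377e+06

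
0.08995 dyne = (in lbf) 2.022e-07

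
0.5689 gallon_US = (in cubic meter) 0.002154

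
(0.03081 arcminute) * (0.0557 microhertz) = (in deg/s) 2.86e-11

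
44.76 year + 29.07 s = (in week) 2334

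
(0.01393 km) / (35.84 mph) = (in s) 0.8694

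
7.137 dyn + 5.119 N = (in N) 5.119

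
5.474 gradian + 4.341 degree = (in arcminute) 556.1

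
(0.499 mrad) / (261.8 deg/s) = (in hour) 3.034e-08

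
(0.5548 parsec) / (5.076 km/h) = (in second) 1.214e+16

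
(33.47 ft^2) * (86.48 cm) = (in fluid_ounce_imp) 9.464e+04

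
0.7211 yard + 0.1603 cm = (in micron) 6.61e+05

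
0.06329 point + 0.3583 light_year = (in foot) 1.112e+16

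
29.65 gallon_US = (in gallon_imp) 24.69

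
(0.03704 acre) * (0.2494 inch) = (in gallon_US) 250.8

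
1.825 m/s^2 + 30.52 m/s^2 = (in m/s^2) 32.34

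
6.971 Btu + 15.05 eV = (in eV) 4.591e+22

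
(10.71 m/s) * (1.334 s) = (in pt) 4.05e+04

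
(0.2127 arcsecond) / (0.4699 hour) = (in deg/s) 3.493e-08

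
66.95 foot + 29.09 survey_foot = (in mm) 2.927e+04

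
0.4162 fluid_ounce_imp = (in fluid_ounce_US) 0.3999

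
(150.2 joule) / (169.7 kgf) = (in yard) 0.0987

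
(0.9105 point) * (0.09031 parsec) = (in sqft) 9.635e+12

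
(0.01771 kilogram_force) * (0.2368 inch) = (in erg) 1.045e+04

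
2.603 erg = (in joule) 2.603e-07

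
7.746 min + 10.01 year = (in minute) 5.261e+06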